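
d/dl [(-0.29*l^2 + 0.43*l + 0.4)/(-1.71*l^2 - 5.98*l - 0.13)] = (2.4695*l^2 + 1.4434*l + 2.3361)/(2.9241*l^4 + 20.4516*l^3 + 36.205*l^2 + 1.5548*l + 0.0169)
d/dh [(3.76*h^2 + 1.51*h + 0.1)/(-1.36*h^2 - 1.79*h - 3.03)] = (-4.6768*h^2 - 22.5136*h - 4.3963)/(1.8496*h^4 + 4.8688*h^3 + 11.4457*h^2 + 10.8474*h + 9.1809)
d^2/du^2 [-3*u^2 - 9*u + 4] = -6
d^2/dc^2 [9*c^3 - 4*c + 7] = 54*c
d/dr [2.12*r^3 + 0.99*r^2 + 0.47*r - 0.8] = 6.36*r^2 + 1.98*r + 0.47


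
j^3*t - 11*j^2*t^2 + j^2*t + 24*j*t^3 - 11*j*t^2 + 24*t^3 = (j - 8*t)*(j - 3*t)*(j*t + t)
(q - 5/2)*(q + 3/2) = q^2 - q - 15/4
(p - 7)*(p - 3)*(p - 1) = p^3 - 11*p^2 + 31*p - 21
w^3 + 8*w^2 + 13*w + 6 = (w + 1)^2*(w + 6)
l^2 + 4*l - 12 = (l - 2)*(l + 6)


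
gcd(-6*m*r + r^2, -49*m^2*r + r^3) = r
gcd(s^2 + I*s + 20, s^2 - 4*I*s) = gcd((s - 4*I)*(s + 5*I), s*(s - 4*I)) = s - 4*I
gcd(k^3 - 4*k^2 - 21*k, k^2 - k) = k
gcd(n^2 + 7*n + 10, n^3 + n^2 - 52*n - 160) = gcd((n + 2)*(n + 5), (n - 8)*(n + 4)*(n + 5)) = n + 5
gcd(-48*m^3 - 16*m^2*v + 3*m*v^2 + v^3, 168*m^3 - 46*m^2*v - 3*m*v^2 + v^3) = -4*m + v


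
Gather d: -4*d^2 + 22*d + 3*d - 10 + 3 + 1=-4*d^2 + 25*d - 6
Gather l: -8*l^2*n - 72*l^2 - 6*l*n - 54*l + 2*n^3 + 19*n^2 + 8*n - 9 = l^2*(-8*n - 72) + l*(-6*n - 54) + 2*n^3 + 19*n^2 + 8*n - 9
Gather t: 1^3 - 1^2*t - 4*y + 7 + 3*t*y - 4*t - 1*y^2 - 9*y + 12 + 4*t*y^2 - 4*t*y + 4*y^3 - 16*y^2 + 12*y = t*(4*y^2 - y - 5) + 4*y^3 - 17*y^2 - y + 20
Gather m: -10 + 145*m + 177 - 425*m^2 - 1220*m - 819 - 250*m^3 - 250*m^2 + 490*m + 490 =-250*m^3 - 675*m^2 - 585*m - 162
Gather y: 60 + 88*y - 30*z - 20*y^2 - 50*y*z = -20*y^2 + y*(88 - 50*z) - 30*z + 60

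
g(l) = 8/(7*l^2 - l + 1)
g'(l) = 8*(1 - 14*l)/(7*l^2 - l + 1)^2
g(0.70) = 2.14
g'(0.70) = -5.06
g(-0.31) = 4.03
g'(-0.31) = 10.87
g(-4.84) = 0.05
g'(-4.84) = 0.02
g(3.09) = 0.12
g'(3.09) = -0.08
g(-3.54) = 0.09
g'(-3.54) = 0.05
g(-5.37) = 0.04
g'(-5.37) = 0.01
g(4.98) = 0.05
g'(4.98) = -0.02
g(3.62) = 0.09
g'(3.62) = -0.05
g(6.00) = 0.03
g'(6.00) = -0.01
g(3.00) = 0.13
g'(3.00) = -0.09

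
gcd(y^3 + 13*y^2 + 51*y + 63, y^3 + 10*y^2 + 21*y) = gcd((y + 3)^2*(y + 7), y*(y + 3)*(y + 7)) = y^2 + 10*y + 21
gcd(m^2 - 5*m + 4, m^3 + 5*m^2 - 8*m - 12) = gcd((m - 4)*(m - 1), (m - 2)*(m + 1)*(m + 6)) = 1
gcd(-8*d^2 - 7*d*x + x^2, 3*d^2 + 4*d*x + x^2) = d + x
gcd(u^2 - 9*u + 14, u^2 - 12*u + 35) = u - 7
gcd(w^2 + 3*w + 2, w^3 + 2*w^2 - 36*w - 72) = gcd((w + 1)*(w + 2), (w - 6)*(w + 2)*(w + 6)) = w + 2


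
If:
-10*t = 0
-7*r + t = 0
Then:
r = 0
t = 0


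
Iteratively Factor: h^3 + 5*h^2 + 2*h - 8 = (h + 4)*(h^2 + h - 2) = (h + 2)*(h + 4)*(h - 1)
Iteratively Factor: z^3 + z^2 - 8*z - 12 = (z + 2)*(z^2 - z - 6) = (z + 2)^2*(z - 3)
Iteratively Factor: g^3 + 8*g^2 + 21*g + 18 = (g + 3)*(g^2 + 5*g + 6) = (g + 2)*(g + 3)*(g + 3)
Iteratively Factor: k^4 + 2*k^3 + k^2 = (k + 1)*(k^3 + k^2) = k*(k + 1)*(k^2 + k) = k^2*(k + 1)*(k + 1)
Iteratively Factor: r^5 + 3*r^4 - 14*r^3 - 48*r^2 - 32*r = (r + 4)*(r^4 - r^3 - 10*r^2 - 8*r) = (r + 1)*(r + 4)*(r^3 - 2*r^2 - 8*r) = r*(r + 1)*(r + 4)*(r^2 - 2*r - 8) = r*(r + 1)*(r + 2)*(r + 4)*(r - 4)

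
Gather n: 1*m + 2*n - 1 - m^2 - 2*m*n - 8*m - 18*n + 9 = -m^2 - 7*m + n*(-2*m - 16) + 8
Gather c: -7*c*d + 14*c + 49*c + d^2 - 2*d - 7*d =c*(63 - 7*d) + d^2 - 9*d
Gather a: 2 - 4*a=2 - 4*a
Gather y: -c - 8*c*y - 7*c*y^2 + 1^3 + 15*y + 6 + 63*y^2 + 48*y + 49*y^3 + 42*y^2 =-c + 49*y^3 + y^2*(105 - 7*c) + y*(63 - 8*c) + 7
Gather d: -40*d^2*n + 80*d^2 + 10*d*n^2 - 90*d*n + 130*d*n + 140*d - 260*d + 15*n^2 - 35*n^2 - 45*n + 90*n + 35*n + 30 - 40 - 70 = d^2*(80 - 40*n) + d*(10*n^2 + 40*n - 120) - 20*n^2 + 80*n - 80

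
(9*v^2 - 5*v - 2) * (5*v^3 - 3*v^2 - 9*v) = 45*v^5 - 52*v^4 - 76*v^3 + 51*v^2 + 18*v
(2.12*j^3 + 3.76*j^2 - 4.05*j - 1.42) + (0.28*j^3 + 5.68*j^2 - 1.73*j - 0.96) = 2.4*j^3 + 9.44*j^2 - 5.78*j - 2.38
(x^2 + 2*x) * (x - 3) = x^3 - x^2 - 6*x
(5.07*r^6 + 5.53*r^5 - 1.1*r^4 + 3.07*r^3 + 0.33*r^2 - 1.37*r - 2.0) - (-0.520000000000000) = 5.07*r^6 + 5.53*r^5 - 1.1*r^4 + 3.07*r^3 + 0.33*r^2 - 1.37*r - 1.48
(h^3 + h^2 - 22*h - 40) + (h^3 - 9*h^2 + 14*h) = 2*h^3 - 8*h^2 - 8*h - 40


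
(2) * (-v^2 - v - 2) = -2*v^2 - 2*v - 4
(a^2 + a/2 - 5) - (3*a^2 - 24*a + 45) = -2*a^2 + 49*a/2 - 50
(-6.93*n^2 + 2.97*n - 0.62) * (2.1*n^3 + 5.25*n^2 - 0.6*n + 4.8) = -14.553*n^5 - 30.1455*n^4 + 18.4485*n^3 - 38.301*n^2 + 14.628*n - 2.976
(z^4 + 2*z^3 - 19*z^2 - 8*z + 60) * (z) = z^5 + 2*z^4 - 19*z^3 - 8*z^2 + 60*z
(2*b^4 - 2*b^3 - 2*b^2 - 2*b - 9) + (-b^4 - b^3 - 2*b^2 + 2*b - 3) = b^4 - 3*b^3 - 4*b^2 - 12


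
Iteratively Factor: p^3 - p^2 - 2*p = (p - 2)*(p^2 + p) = (p - 2)*(p + 1)*(p)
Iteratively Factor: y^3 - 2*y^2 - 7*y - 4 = (y + 1)*(y^2 - 3*y - 4) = (y - 4)*(y + 1)*(y + 1)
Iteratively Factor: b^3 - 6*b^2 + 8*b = (b)*(b^2 - 6*b + 8) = b*(b - 4)*(b - 2)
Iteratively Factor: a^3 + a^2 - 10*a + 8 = (a + 4)*(a^2 - 3*a + 2) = (a - 1)*(a + 4)*(a - 2)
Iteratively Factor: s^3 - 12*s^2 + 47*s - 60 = (s - 4)*(s^2 - 8*s + 15) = (s - 5)*(s - 4)*(s - 3)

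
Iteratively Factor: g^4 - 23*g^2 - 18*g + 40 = (g + 4)*(g^3 - 4*g^2 - 7*g + 10) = (g - 5)*(g + 4)*(g^2 + g - 2) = (g - 5)*(g + 2)*(g + 4)*(g - 1)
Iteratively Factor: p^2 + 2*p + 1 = (p + 1)*(p + 1)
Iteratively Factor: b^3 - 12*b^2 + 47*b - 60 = (b - 5)*(b^2 - 7*b + 12) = (b - 5)*(b - 4)*(b - 3)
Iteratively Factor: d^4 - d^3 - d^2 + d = (d - 1)*(d^3 - d) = (d - 1)^2*(d^2 + d) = d*(d - 1)^2*(d + 1)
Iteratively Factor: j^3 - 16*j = (j + 4)*(j^2 - 4*j) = j*(j + 4)*(j - 4)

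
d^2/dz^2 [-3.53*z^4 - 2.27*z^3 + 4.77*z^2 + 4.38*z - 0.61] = -42.36*z^2 - 13.62*z + 9.54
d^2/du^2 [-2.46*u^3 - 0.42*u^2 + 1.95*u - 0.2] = -14.76*u - 0.84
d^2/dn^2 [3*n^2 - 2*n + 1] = 6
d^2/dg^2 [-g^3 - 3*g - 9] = -6*g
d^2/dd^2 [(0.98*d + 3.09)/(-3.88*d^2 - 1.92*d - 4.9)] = (-(0.98*d + 3.09)*(7.76*d + 1.92)*(15.52*d + 3.84) + (22.8144*d + 27.7416)*(3.88*d^2 + 1.92*d + 4.9))/(3.88*d^2 + 1.92*d + 4.9)^3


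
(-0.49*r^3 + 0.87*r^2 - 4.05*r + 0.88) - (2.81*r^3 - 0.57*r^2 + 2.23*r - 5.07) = -3.3*r^3 + 1.44*r^2 - 6.28*r + 5.95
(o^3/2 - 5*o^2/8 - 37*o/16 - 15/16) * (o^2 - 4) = o^5/2 - 5*o^4/8 - 69*o^3/16 + 25*o^2/16 + 37*o/4 + 15/4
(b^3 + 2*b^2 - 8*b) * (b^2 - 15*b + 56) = b^5 - 13*b^4 + 18*b^3 + 232*b^2 - 448*b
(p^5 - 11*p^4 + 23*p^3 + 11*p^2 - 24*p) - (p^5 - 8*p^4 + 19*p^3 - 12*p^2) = -3*p^4 + 4*p^3 + 23*p^2 - 24*p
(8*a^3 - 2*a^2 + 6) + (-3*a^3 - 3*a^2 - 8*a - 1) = 5*a^3 - 5*a^2 - 8*a + 5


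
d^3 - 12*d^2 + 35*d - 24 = (d - 8)*(d - 3)*(d - 1)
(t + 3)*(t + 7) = t^2 + 10*t + 21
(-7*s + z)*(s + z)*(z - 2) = -7*s^2*z + 14*s^2 - 6*s*z^2 + 12*s*z + z^3 - 2*z^2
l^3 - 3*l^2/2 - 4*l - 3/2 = (l - 3)*(l + 1/2)*(l + 1)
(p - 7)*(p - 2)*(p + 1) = p^3 - 8*p^2 + 5*p + 14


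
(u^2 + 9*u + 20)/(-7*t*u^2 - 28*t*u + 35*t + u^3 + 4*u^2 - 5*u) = (-u - 4)/(7*t*u - 7*t - u^2 + u)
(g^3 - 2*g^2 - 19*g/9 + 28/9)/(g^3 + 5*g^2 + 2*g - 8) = (g^2 - g - 28/9)/(g^2 + 6*g + 8)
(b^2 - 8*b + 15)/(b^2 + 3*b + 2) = (b^2 - 8*b + 15)/(b^2 + 3*b + 2)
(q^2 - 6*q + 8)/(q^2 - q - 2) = (q - 4)/(q + 1)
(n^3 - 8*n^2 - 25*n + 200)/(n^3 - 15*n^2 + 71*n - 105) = (n^2 - 3*n - 40)/(n^2 - 10*n + 21)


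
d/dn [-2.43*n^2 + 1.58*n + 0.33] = 1.58 - 4.86*n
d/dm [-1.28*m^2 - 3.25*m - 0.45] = -2.56*m - 3.25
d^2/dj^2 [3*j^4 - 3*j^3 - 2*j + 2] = 18*j*(2*j - 1)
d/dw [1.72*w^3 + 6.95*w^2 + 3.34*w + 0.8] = 5.16*w^2 + 13.9*w + 3.34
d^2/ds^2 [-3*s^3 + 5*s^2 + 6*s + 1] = 10 - 18*s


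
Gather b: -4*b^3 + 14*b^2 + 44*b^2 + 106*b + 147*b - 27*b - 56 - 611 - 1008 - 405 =-4*b^3 + 58*b^2 + 226*b - 2080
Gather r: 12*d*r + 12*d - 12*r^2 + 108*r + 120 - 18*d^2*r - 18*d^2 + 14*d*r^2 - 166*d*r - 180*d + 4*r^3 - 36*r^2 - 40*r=-18*d^2 - 168*d + 4*r^3 + r^2*(14*d - 48) + r*(-18*d^2 - 154*d + 68) + 120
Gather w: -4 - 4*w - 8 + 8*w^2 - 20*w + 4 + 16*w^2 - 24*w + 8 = 24*w^2 - 48*w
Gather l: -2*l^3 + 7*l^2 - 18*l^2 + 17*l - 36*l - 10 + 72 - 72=-2*l^3 - 11*l^2 - 19*l - 10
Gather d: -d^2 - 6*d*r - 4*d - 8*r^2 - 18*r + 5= -d^2 + d*(-6*r - 4) - 8*r^2 - 18*r + 5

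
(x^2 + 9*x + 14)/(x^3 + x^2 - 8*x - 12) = (x + 7)/(x^2 - x - 6)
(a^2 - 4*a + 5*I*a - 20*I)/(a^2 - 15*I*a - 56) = (a^2 + a*(-4 + 5*I) - 20*I)/(a^2 - 15*I*a - 56)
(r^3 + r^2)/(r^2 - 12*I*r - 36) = r^2*(r + 1)/(r^2 - 12*I*r - 36)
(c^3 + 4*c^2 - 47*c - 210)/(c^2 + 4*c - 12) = (c^2 - 2*c - 35)/(c - 2)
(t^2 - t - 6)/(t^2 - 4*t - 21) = (-t^2 + t + 6)/(-t^2 + 4*t + 21)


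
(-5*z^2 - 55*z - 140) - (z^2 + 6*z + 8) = -6*z^2 - 61*z - 148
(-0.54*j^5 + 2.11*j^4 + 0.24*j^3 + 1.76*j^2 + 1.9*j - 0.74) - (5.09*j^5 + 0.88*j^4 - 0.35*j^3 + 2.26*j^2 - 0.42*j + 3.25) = -5.63*j^5 + 1.23*j^4 + 0.59*j^3 - 0.5*j^2 + 2.32*j - 3.99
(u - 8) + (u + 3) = 2*u - 5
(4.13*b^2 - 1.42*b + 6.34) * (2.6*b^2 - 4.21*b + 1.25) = 10.738*b^4 - 21.0793*b^3 + 27.6247*b^2 - 28.4664*b + 7.925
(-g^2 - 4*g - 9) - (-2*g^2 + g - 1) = g^2 - 5*g - 8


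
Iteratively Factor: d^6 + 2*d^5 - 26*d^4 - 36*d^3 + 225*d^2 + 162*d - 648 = (d + 4)*(d^5 - 2*d^4 - 18*d^3 + 36*d^2 + 81*d - 162) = (d + 3)*(d + 4)*(d^4 - 5*d^3 - 3*d^2 + 45*d - 54) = (d - 3)*(d + 3)*(d + 4)*(d^3 - 2*d^2 - 9*d + 18) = (d - 3)^2*(d + 3)*(d + 4)*(d^2 + d - 6) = (d - 3)^2*(d + 3)^2*(d + 4)*(d - 2)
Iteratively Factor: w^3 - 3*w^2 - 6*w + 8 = (w + 2)*(w^2 - 5*w + 4) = (w - 4)*(w + 2)*(w - 1)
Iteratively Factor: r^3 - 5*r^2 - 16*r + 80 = (r + 4)*(r^2 - 9*r + 20) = (r - 5)*(r + 4)*(r - 4)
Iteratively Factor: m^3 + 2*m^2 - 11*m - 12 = (m - 3)*(m^2 + 5*m + 4) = (m - 3)*(m + 4)*(m + 1)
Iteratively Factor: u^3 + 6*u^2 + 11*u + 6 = (u + 3)*(u^2 + 3*u + 2) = (u + 1)*(u + 3)*(u + 2)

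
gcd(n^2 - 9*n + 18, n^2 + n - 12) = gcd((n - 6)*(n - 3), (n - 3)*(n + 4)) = n - 3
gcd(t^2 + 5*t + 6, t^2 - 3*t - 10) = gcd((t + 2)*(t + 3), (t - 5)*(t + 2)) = t + 2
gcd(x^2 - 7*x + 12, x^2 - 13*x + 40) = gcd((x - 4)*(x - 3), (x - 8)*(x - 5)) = 1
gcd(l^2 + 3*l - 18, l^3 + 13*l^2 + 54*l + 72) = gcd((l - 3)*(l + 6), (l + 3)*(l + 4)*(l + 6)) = l + 6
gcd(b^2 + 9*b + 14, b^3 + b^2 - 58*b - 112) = b^2 + 9*b + 14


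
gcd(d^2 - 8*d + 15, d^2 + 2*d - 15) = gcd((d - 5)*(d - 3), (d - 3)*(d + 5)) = d - 3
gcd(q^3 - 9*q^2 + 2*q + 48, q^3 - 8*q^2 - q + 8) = q - 8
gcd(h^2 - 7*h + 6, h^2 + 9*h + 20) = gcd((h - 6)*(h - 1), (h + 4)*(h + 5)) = 1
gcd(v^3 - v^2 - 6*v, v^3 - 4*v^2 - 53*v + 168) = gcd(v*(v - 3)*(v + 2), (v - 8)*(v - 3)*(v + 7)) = v - 3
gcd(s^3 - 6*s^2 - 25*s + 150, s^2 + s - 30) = s - 5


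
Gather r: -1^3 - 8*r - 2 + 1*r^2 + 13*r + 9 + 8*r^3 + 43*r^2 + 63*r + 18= 8*r^3 + 44*r^2 + 68*r + 24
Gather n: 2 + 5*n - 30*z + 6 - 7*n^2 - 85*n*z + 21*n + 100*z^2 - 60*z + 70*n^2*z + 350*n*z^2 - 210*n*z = n^2*(70*z - 7) + n*(350*z^2 - 295*z + 26) + 100*z^2 - 90*z + 8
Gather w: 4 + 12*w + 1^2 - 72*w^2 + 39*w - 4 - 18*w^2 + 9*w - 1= -90*w^2 + 60*w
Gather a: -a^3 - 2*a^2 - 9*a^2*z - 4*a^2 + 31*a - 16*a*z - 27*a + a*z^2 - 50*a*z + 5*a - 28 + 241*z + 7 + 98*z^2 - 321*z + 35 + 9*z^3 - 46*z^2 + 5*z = -a^3 + a^2*(-9*z - 6) + a*(z^2 - 66*z + 9) + 9*z^3 + 52*z^2 - 75*z + 14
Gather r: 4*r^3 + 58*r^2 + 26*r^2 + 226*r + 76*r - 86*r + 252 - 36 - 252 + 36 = 4*r^3 + 84*r^2 + 216*r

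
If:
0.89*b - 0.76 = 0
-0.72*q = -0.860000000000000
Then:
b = 0.85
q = 1.19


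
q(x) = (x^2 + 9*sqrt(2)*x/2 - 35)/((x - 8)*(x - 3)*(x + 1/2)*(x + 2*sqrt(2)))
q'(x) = (2*x + 9*sqrt(2)/2)/((x - 8)*(x - 3)*(x + 1/2)*(x + 2*sqrt(2))) - (x^2 + 9*sqrt(2)*x/2 - 35)/((x - 8)*(x - 3)*(x + 1/2)*(x + 2*sqrt(2))^2) - (x^2 + 9*sqrt(2)*x/2 - 35)/((x - 8)*(x - 3)*(x + 1/2)^2*(x + 2*sqrt(2))) - (x^2 + 9*sqrt(2)*x/2 - 35)/((x - 8)*(x - 3)^2*(x + 1/2)*(x + 2*sqrt(2))) - (x^2 + 9*sqrt(2)*x/2 - 35)/((x - 8)^2*(x - 3)*(x + 1/2)*(x + 2*sqrt(2))) = ((x - 8)*(x - 3)*(x + 2*sqrt(2))*(2*x + 1)*(4*x + 9*sqrt(2)) + 2*(x - 8)*(x - 3)*(x + 2*sqrt(2))*(-2*x^2 - 9*sqrt(2)*x + 70) + (x - 8)*(x - 3)*(2*x + 1)*(-2*x^2 - 9*sqrt(2)*x + 70) + (x - 8)*(x + 2*sqrt(2))*(2*x + 1)*(-2*x^2 - 9*sqrt(2)*x + 70) + (x - 3)*(x + 2*sqrt(2))*(2*x + 1)*(-2*x^2 - 9*sqrt(2)*x + 70))/((x - 8)^2*(x - 3)^2*(x + 2*sqrt(2))^2*(2*x + 1)^2)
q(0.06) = -0.92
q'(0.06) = 1.70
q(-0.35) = -3.57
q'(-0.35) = 24.28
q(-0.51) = 54.85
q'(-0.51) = 5475.84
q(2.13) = -0.25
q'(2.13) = -0.03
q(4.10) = -0.06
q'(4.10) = -0.05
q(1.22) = -0.31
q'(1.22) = 0.14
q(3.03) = 2.12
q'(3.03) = -75.23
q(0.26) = -0.67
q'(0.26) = 0.90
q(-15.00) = 0.00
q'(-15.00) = 0.00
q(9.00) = 0.15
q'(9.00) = -0.17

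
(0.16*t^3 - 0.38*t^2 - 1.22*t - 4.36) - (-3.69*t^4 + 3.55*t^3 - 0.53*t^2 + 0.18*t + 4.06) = 3.69*t^4 - 3.39*t^3 + 0.15*t^2 - 1.4*t - 8.42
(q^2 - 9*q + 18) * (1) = q^2 - 9*q + 18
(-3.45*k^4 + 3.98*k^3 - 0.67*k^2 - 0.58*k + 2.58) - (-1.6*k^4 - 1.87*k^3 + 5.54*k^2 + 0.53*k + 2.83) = -1.85*k^4 + 5.85*k^3 - 6.21*k^2 - 1.11*k - 0.25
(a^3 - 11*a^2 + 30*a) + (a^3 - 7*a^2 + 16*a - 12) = 2*a^3 - 18*a^2 + 46*a - 12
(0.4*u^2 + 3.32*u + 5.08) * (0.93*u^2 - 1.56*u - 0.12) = 0.372*u^4 + 2.4636*u^3 - 0.5028*u^2 - 8.3232*u - 0.6096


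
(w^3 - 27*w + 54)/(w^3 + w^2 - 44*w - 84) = (w^2 - 6*w + 9)/(w^2 - 5*w - 14)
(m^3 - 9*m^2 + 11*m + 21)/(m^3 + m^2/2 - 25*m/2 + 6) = 2*(m^2 - 6*m - 7)/(2*m^2 + 7*m - 4)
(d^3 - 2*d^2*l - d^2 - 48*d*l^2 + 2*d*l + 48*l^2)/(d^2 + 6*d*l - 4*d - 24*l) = (d^2 - 8*d*l - d + 8*l)/(d - 4)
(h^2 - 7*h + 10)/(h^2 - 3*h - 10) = (h - 2)/(h + 2)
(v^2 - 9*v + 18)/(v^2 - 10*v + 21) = (v - 6)/(v - 7)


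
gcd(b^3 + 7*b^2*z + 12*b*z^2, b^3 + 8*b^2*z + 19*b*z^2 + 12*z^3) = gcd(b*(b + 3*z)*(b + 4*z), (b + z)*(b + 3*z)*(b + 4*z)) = b^2 + 7*b*z + 12*z^2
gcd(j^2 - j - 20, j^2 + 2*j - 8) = j + 4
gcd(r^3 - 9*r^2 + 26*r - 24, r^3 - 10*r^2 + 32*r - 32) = r^2 - 6*r + 8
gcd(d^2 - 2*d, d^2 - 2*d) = d^2 - 2*d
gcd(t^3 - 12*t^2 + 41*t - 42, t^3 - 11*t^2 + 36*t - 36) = t^2 - 5*t + 6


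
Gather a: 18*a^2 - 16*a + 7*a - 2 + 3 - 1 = 18*a^2 - 9*a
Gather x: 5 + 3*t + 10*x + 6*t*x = 3*t + x*(6*t + 10) + 5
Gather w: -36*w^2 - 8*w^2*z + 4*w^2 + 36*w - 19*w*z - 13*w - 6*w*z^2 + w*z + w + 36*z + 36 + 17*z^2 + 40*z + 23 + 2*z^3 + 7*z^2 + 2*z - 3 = w^2*(-8*z - 32) + w*(-6*z^2 - 18*z + 24) + 2*z^3 + 24*z^2 + 78*z + 56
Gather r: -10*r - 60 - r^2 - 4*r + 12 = -r^2 - 14*r - 48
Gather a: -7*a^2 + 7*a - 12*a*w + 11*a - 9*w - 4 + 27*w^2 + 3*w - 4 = -7*a^2 + a*(18 - 12*w) + 27*w^2 - 6*w - 8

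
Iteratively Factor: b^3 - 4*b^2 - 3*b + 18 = (b + 2)*(b^2 - 6*b + 9) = (b - 3)*(b + 2)*(b - 3)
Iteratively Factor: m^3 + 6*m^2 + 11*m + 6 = (m + 3)*(m^2 + 3*m + 2) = (m + 2)*(m + 3)*(m + 1)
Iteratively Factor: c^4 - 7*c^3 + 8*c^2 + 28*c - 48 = (c - 3)*(c^3 - 4*c^2 - 4*c + 16) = (c - 3)*(c - 2)*(c^2 - 2*c - 8) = (c - 3)*(c - 2)*(c + 2)*(c - 4)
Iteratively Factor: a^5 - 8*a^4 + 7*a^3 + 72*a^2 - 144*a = (a + 3)*(a^4 - 11*a^3 + 40*a^2 - 48*a) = (a - 3)*(a + 3)*(a^3 - 8*a^2 + 16*a) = (a - 4)*(a - 3)*(a + 3)*(a^2 - 4*a) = (a - 4)^2*(a - 3)*(a + 3)*(a)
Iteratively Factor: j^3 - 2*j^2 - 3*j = (j - 3)*(j^2 + j) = (j - 3)*(j + 1)*(j)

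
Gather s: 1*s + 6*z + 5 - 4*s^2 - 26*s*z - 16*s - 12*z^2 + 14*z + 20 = -4*s^2 + s*(-26*z - 15) - 12*z^2 + 20*z + 25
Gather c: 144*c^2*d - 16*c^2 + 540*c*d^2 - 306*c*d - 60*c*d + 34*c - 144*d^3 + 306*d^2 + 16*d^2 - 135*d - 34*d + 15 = c^2*(144*d - 16) + c*(540*d^2 - 366*d + 34) - 144*d^3 + 322*d^2 - 169*d + 15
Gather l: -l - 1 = -l - 1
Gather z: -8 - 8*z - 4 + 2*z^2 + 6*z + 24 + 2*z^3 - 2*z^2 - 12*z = 2*z^3 - 14*z + 12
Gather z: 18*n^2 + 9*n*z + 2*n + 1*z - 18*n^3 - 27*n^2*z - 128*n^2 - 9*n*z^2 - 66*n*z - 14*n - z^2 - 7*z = -18*n^3 - 110*n^2 - 12*n + z^2*(-9*n - 1) + z*(-27*n^2 - 57*n - 6)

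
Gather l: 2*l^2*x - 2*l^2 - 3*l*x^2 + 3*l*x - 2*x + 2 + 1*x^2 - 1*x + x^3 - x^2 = l^2*(2*x - 2) + l*(-3*x^2 + 3*x) + x^3 - 3*x + 2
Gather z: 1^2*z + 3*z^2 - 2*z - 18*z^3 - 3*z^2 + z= -18*z^3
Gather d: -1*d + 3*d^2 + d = 3*d^2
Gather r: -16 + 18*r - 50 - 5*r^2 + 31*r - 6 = -5*r^2 + 49*r - 72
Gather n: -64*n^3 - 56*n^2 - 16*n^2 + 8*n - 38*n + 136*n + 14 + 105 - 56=-64*n^3 - 72*n^2 + 106*n + 63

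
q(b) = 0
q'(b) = 0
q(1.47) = 0.00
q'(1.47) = 0.00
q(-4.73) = 0.00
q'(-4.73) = 0.00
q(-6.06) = 0.00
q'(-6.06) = 0.00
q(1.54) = 0.00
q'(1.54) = 0.00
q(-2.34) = 0.00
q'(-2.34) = 0.00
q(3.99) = 0.00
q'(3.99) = 0.00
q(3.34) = 0.00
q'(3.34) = 0.00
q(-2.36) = 0.00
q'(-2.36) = 0.00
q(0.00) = 0.00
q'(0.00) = 0.00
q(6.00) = 0.00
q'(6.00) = 0.00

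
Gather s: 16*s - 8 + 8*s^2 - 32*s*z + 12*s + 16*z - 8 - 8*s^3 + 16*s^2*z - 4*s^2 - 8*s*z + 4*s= -8*s^3 + s^2*(16*z + 4) + s*(32 - 40*z) + 16*z - 16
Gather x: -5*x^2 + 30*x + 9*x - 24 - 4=-5*x^2 + 39*x - 28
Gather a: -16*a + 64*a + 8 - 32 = 48*a - 24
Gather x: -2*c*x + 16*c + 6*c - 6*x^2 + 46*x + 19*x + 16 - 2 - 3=22*c - 6*x^2 + x*(65 - 2*c) + 11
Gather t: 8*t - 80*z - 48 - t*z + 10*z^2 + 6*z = t*(8 - z) + 10*z^2 - 74*z - 48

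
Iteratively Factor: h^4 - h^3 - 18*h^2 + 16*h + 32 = (h + 1)*(h^3 - 2*h^2 - 16*h + 32) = (h - 2)*(h + 1)*(h^2 - 16) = (h - 4)*(h - 2)*(h + 1)*(h + 4)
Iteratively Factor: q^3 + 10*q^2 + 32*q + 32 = (q + 4)*(q^2 + 6*q + 8) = (q + 4)^2*(q + 2)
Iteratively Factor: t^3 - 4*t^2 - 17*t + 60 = (t - 3)*(t^2 - t - 20) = (t - 5)*(t - 3)*(t + 4)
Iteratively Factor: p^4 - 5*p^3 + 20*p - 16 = (p + 2)*(p^3 - 7*p^2 + 14*p - 8) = (p - 1)*(p + 2)*(p^2 - 6*p + 8) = (p - 2)*(p - 1)*(p + 2)*(p - 4)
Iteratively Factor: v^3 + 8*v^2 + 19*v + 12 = (v + 4)*(v^2 + 4*v + 3) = (v + 1)*(v + 4)*(v + 3)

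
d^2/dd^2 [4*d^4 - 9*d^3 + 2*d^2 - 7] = 48*d^2 - 54*d + 4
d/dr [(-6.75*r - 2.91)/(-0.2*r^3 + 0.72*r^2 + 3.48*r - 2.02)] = (-2.7*r^3 + 3.114*r^2 + 4.1904*r + 23.7618)/(0.04*r^6 - 0.288*r^5 - 0.8736*r^4 + 5.8192*r^3 + 9.2016*r^2 - 14.0592*r + 4.0804)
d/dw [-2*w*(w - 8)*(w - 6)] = -6*w^2 + 56*w - 96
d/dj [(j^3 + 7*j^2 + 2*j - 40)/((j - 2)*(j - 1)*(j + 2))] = 2*(-4*j^2 - 22*j - 19)/(j^4 + 2*j^3 - 3*j^2 - 4*j + 4)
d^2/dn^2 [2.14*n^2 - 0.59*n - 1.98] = 4.28000000000000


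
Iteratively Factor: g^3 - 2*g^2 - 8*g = (g - 4)*(g^2 + 2*g) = (g - 4)*(g + 2)*(g)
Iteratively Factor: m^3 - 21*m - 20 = (m - 5)*(m^2 + 5*m + 4) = (m - 5)*(m + 1)*(m + 4)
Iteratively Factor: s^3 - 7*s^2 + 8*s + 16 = (s - 4)*(s^2 - 3*s - 4) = (s - 4)*(s + 1)*(s - 4)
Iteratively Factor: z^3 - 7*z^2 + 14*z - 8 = (z - 2)*(z^2 - 5*z + 4) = (z - 2)*(z - 1)*(z - 4)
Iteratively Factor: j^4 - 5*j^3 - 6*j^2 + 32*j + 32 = (j + 2)*(j^3 - 7*j^2 + 8*j + 16) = (j - 4)*(j + 2)*(j^2 - 3*j - 4) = (j - 4)^2*(j + 2)*(j + 1)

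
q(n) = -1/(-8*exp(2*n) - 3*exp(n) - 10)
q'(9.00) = 0.00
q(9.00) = 0.00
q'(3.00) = 0.00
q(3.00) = 0.00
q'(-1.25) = -0.02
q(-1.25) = 0.09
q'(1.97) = -0.00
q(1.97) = 0.00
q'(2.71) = -0.00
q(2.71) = 0.00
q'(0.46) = -0.04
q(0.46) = 0.03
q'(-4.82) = -0.00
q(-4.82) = 0.10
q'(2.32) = -0.00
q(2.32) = 0.00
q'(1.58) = -0.01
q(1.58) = 0.00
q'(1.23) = -0.02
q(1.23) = 0.01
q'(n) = -(16*exp(2*n) + 3*exp(n))/(-8*exp(2*n) - 3*exp(n) - 10)^2 = (-16*exp(n) - 3)*exp(n)/(8*exp(2*n) + 3*exp(n) + 10)^2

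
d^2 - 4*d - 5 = (d - 5)*(d + 1)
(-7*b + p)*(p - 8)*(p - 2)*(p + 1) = -7*b*p^3 + 63*b*p^2 - 42*b*p - 112*b + p^4 - 9*p^3 + 6*p^2 + 16*p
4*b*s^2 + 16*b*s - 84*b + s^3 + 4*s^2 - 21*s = (4*b + s)*(s - 3)*(s + 7)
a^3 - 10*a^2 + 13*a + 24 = (a - 8)*(a - 3)*(a + 1)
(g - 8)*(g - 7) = g^2 - 15*g + 56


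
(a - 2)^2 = a^2 - 4*a + 4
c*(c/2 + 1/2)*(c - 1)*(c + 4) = c^4/2 + 2*c^3 - c^2/2 - 2*c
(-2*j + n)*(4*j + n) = -8*j^2 + 2*j*n + n^2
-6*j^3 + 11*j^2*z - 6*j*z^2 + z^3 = (-3*j + z)*(-2*j + z)*(-j + z)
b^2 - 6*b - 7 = (b - 7)*(b + 1)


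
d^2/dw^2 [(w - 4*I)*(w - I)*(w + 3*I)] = 6*w - 4*I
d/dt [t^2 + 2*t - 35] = 2*t + 2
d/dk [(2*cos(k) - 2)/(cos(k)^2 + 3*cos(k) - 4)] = 2*sin(k)/(cos(k) + 4)^2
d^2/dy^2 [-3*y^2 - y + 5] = -6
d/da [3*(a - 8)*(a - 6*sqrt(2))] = 6*a - 18*sqrt(2) - 24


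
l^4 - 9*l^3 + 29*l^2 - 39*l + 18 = (l - 3)^2*(l - 2)*(l - 1)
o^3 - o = o*(o - 1)*(o + 1)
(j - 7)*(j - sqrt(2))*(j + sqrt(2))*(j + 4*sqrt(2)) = j^4 - 7*j^3 + 4*sqrt(2)*j^3 - 28*sqrt(2)*j^2 - 2*j^2 - 8*sqrt(2)*j + 14*j + 56*sqrt(2)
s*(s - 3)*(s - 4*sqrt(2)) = s^3 - 4*sqrt(2)*s^2 - 3*s^2 + 12*sqrt(2)*s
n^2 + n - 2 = (n - 1)*(n + 2)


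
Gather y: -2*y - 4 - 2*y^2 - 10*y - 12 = -2*y^2 - 12*y - 16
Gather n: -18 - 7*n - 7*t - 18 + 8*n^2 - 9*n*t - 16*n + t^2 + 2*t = 8*n^2 + n*(-9*t - 23) + t^2 - 5*t - 36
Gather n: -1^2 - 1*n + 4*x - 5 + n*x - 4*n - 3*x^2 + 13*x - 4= n*(x - 5) - 3*x^2 + 17*x - 10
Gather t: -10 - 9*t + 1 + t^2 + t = t^2 - 8*t - 9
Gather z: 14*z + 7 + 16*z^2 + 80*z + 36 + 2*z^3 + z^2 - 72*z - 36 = 2*z^3 + 17*z^2 + 22*z + 7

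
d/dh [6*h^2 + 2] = 12*h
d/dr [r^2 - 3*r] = 2*r - 3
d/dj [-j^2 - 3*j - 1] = -2*j - 3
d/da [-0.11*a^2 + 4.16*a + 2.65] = 4.16 - 0.22*a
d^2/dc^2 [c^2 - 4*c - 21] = 2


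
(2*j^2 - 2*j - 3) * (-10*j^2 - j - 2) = -20*j^4 + 18*j^3 + 28*j^2 + 7*j + 6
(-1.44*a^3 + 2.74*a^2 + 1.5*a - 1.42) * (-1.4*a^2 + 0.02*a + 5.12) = 2.016*a^5 - 3.8648*a^4 - 9.418*a^3 + 16.0468*a^2 + 7.6516*a - 7.2704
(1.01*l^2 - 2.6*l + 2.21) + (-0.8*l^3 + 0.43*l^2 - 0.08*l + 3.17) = -0.8*l^3 + 1.44*l^2 - 2.68*l + 5.38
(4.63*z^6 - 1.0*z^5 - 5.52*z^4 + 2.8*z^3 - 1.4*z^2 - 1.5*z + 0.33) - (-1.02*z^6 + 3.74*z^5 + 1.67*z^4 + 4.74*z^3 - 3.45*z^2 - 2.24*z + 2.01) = 5.65*z^6 - 4.74*z^5 - 7.19*z^4 - 1.94*z^3 + 2.05*z^2 + 0.74*z - 1.68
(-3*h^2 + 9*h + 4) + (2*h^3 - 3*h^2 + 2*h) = 2*h^3 - 6*h^2 + 11*h + 4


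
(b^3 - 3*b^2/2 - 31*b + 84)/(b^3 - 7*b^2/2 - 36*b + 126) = (b - 4)/(b - 6)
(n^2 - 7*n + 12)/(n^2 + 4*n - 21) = (n - 4)/(n + 7)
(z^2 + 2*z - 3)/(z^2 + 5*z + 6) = (z - 1)/(z + 2)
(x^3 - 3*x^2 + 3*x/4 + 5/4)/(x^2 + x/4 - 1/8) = 2*(2*x^2 - 7*x + 5)/(4*x - 1)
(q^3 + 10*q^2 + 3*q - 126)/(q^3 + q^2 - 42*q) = (q^2 + 3*q - 18)/(q*(q - 6))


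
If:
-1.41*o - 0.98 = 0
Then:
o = -0.70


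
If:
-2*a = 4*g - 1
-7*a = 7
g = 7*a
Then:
No Solution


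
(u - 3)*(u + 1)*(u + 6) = u^3 + 4*u^2 - 15*u - 18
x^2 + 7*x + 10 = (x + 2)*(x + 5)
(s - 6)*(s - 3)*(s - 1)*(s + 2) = s^4 - 8*s^3 + 7*s^2 + 36*s - 36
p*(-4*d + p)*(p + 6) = -4*d*p^2 - 24*d*p + p^3 + 6*p^2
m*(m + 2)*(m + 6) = m^3 + 8*m^2 + 12*m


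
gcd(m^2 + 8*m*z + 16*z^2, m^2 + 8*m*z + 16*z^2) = m^2 + 8*m*z + 16*z^2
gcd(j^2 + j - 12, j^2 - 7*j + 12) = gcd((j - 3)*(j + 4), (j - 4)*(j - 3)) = j - 3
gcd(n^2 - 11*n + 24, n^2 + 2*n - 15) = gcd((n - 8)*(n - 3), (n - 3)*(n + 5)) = n - 3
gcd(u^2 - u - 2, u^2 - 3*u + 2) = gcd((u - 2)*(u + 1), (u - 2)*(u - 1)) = u - 2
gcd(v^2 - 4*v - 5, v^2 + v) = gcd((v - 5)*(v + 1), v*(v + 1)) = v + 1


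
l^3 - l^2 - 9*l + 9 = (l - 3)*(l - 1)*(l + 3)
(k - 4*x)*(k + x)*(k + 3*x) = k^3 - 13*k*x^2 - 12*x^3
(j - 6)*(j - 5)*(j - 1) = j^3 - 12*j^2 + 41*j - 30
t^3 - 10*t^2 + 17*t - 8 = (t - 8)*(t - 1)^2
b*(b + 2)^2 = b^3 + 4*b^2 + 4*b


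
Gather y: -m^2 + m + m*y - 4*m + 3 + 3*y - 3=-m^2 - 3*m + y*(m + 3)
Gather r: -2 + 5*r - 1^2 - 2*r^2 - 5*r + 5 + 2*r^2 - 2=0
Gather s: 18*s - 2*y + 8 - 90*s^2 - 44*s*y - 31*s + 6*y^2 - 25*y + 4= -90*s^2 + s*(-44*y - 13) + 6*y^2 - 27*y + 12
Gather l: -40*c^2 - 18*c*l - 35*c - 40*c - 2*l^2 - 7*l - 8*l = -40*c^2 - 75*c - 2*l^2 + l*(-18*c - 15)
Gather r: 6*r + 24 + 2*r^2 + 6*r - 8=2*r^2 + 12*r + 16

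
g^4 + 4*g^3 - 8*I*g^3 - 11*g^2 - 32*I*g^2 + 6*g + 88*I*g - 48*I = (g + 6)*(g - 8*I)*(-I*g + I)*(I*g - I)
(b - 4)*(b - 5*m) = b^2 - 5*b*m - 4*b + 20*m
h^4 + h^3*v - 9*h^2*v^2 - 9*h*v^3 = h*(h - 3*v)*(h + v)*(h + 3*v)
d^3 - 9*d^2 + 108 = (d - 6)^2*(d + 3)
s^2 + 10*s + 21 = (s + 3)*(s + 7)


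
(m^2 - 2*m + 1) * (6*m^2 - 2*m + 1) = 6*m^4 - 14*m^3 + 11*m^2 - 4*m + 1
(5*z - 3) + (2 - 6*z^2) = -6*z^2 + 5*z - 1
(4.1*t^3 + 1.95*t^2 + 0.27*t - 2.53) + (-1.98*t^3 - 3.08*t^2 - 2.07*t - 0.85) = 2.12*t^3 - 1.13*t^2 - 1.8*t - 3.38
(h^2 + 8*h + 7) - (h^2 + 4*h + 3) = 4*h + 4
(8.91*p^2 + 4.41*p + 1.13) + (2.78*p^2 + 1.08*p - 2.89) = 11.69*p^2 + 5.49*p - 1.76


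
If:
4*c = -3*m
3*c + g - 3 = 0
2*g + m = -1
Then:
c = 21/22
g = 3/22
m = -14/11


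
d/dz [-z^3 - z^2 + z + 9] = -3*z^2 - 2*z + 1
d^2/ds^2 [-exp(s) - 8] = -exp(s)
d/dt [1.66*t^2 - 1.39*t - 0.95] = 3.32*t - 1.39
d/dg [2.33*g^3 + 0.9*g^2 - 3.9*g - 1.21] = 6.99*g^2 + 1.8*g - 3.9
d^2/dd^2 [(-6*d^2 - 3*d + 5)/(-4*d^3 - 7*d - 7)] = 4*(48*d^6 + 72*d^5 - 492*d^4 - 630*d^3 - 462*d^2 + 210*d - 49)/(64*d^9 + 336*d^7 + 336*d^6 + 588*d^5 + 1176*d^4 + 931*d^3 + 1029*d^2 + 1029*d + 343)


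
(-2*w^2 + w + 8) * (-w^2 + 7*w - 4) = 2*w^4 - 15*w^3 + 7*w^2 + 52*w - 32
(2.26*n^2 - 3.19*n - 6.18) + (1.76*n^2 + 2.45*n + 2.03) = 4.02*n^2 - 0.74*n - 4.15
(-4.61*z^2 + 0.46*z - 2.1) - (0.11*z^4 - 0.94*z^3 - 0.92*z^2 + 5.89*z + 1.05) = -0.11*z^4 + 0.94*z^3 - 3.69*z^2 - 5.43*z - 3.15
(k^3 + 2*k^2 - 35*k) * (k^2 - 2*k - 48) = k^5 - 87*k^3 - 26*k^2 + 1680*k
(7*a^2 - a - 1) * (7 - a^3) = -7*a^5 + a^4 + a^3 + 49*a^2 - 7*a - 7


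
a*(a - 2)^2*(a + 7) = a^4 + 3*a^3 - 24*a^2 + 28*a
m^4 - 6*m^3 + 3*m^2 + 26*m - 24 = (m - 4)*(m - 3)*(m - 1)*(m + 2)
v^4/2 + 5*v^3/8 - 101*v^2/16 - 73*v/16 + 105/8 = (v/2 + 1)*(v - 3)*(v - 5/4)*(v + 7/2)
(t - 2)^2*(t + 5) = t^3 + t^2 - 16*t + 20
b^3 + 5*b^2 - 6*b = b*(b - 1)*(b + 6)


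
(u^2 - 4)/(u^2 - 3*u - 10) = (u - 2)/(u - 5)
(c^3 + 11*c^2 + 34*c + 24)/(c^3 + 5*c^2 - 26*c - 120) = (c + 1)/(c - 5)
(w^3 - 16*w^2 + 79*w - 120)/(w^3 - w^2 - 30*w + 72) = (w^2 - 13*w + 40)/(w^2 + 2*w - 24)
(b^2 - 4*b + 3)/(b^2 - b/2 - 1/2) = 2*(b - 3)/(2*b + 1)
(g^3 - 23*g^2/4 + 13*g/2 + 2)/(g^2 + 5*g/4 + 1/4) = (g^2 - 6*g + 8)/(g + 1)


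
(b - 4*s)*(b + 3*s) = b^2 - b*s - 12*s^2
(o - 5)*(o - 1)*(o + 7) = o^3 + o^2 - 37*o + 35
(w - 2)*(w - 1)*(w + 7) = w^3 + 4*w^2 - 19*w + 14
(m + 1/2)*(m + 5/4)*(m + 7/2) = m^3 + 21*m^2/4 + 27*m/4 + 35/16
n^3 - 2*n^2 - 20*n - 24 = (n - 6)*(n + 2)^2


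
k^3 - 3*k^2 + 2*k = k*(k - 2)*(k - 1)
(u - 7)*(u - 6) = u^2 - 13*u + 42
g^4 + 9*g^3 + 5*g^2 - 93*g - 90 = (g - 3)*(g + 1)*(g + 5)*(g + 6)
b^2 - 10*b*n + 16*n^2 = (b - 8*n)*(b - 2*n)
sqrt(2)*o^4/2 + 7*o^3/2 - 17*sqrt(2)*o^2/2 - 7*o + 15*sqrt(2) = (o - 3*sqrt(2)/2)*(o - sqrt(2))*(o + 5*sqrt(2))*(sqrt(2)*o/2 + 1)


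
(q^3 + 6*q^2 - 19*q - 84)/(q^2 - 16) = (q^2 + 10*q + 21)/(q + 4)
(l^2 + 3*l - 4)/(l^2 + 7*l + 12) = (l - 1)/(l + 3)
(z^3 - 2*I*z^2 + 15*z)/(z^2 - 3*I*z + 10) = z*(z + 3*I)/(z + 2*I)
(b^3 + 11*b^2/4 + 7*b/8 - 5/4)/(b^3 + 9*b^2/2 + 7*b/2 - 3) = (b + 5/4)/(b + 3)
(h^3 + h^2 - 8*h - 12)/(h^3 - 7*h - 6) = (h + 2)/(h + 1)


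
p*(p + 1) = p^2 + p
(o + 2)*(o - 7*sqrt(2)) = o^2 - 7*sqrt(2)*o + 2*o - 14*sqrt(2)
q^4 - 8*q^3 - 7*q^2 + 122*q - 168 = (q - 7)*(q - 3)*(q - 2)*(q + 4)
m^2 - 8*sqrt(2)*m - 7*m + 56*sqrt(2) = (m - 7)*(m - 8*sqrt(2))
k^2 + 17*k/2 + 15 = (k + 5/2)*(k + 6)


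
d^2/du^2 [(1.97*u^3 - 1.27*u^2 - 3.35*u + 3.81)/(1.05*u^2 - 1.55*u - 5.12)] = (-3.5527136788005e-15*u^5 - 7.105427357601e-15*u^4 + 19.12669*u^3 + 78.04155*u^2 + 164.591958*u + 45.858794)/(1.157625*u^6 - 5.126625*u^5 - 9.366525*u^4 + 46.272925*u^3 + 45.67296*u^2 - 121.89696*u - 134.217728)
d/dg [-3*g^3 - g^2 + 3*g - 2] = -9*g^2 - 2*g + 3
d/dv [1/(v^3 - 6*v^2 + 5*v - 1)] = (-3*v^2 + 12*v - 5)/(v^3 - 6*v^2 + 5*v - 1)^2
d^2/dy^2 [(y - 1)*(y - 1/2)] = 2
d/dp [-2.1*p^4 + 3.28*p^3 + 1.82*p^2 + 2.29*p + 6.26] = -8.4*p^3 + 9.84*p^2 + 3.64*p + 2.29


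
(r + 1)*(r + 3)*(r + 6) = r^3 + 10*r^2 + 27*r + 18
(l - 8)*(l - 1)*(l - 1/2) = l^3 - 19*l^2/2 + 25*l/2 - 4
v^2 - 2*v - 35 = (v - 7)*(v + 5)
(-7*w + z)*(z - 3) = -7*w*z + 21*w + z^2 - 3*z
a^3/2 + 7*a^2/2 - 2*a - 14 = (a/2 + 1)*(a - 2)*(a + 7)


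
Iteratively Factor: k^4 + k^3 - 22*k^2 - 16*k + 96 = (k + 4)*(k^3 - 3*k^2 - 10*k + 24) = (k - 4)*(k + 4)*(k^2 + k - 6) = (k - 4)*(k - 2)*(k + 4)*(k + 3)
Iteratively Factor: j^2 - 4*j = (j - 4)*(j)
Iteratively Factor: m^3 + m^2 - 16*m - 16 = (m + 1)*(m^2 - 16) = (m + 1)*(m + 4)*(m - 4)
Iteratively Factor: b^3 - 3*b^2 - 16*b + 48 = (b - 3)*(b^2 - 16) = (b - 3)*(b + 4)*(b - 4)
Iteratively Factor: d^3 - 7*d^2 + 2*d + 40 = (d - 5)*(d^2 - 2*d - 8) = (d - 5)*(d + 2)*(d - 4)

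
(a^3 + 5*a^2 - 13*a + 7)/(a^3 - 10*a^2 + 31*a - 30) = (a^3 + 5*a^2 - 13*a + 7)/(a^3 - 10*a^2 + 31*a - 30)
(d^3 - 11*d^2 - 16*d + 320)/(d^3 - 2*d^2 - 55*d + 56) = (d^2 - 3*d - 40)/(d^2 + 6*d - 7)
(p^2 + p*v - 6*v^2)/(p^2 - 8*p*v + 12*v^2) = (p + 3*v)/(p - 6*v)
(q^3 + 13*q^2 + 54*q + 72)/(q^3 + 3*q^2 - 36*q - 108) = (q + 4)/(q - 6)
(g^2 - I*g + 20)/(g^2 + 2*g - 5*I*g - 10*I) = (g + 4*I)/(g + 2)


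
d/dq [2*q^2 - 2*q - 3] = 4*q - 2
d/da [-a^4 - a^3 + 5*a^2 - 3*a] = -4*a^3 - 3*a^2 + 10*a - 3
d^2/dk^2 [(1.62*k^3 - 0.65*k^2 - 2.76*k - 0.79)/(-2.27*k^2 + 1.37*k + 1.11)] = (18.241894*k^3 + 19.470372*k^2 + 15.009294*k + 0.154094000000001)/(11.697083*k^6 - 21.178419*k^5 - 4.377468*k^4 + 18.140581*k^3 + 2.140524*k^2 - 5.063931*k - 1.367631)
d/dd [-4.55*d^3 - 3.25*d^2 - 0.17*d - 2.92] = -13.65*d^2 - 6.5*d - 0.17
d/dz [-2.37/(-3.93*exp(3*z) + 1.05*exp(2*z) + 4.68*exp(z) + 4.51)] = (-27.9423*exp(2*z) + 4.977*exp(z) + 11.0916)*exp(z)/(-3.93*exp(3*z) + 1.05*exp(2*z) + 4.68*exp(z) + 4.51)^2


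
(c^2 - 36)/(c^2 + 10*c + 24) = (c - 6)/(c + 4)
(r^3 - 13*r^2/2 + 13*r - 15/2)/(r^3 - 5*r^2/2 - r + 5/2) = (r - 3)/(r + 1)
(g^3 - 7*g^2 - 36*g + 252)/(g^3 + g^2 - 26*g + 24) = (g^2 - 13*g + 42)/(g^2 - 5*g + 4)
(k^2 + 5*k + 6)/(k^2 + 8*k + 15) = (k + 2)/(k + 5)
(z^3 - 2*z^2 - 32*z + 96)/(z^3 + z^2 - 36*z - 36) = (z^2 - 8*z + 16)/(z^2 - 5*z - 6)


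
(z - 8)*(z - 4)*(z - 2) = z^3 - 14*z^2 + 56*z - 64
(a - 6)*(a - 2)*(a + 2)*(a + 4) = a^4 - 2*a^3 - 28*a^2 + 8*a + 96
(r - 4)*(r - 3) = r^2 - 7*r + 12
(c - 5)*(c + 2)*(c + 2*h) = c^3 + 2*c^2*h - 3*c^2 - 6*c*h - 10*c - 20*h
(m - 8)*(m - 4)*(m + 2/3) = m^3 - 34*m^2/3 + 24*m + 64/3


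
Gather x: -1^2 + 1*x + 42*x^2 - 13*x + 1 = 42*x^2 - 12*x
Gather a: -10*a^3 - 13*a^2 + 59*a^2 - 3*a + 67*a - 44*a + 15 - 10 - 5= -10*a^3 + 46*a^2 + 20*a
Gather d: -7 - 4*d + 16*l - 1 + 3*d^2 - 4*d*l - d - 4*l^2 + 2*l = 3*d^2 + d*(-4*l - 5) - 4*l^2 + 18*l - 8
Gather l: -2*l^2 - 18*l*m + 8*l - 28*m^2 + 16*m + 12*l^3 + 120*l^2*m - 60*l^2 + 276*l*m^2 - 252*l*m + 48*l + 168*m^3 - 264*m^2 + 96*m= 12*l^3 + l^2*(120*m - 62) + l*(276*m^2 - 270*m + 56) + 168*m^3 - 292*m^2 + 112*m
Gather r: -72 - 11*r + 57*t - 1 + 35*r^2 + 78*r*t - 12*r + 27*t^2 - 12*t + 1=35*r^2 + r*(78*t - 23) + 27*t^2 + 45*t - 72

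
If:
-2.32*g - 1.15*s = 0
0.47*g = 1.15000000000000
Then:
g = 2.45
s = -4.94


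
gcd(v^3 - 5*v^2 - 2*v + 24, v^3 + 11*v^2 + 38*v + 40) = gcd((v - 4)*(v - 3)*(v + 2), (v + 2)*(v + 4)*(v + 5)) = v + 2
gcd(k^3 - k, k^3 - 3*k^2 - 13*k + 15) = k - 1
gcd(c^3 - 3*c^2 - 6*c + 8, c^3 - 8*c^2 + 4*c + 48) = c^2 - 2*c - 8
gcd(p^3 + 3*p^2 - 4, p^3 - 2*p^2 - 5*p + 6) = p^2 + p - 2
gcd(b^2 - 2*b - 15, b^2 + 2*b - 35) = b - 5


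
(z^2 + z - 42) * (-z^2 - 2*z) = -z^4 - 3*z^3 + 40*z^2 + 84*z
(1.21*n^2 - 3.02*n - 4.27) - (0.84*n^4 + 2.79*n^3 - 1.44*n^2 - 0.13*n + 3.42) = -0.84*n^4 - 2.79*n^3 + 2.65*n^2 - 2.89*n - 7.69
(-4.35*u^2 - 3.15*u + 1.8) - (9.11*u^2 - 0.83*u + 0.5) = -13.46*u^2 - 2.32*u + 1.3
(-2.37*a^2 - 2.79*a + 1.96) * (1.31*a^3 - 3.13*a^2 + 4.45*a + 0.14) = -3.1047*a^5 + 3.7632*a^4 + 0.753799999999998*a^3 - 18.8821*a^2 + 8.3314*a + 0.2744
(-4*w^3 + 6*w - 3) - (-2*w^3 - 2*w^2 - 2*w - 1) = -2*w^3 + 2*w^2 + 8*w - 2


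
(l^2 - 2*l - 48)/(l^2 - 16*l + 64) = (l + 6)/(l - 8)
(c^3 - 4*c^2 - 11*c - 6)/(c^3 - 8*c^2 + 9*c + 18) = (c + 1)/(c - 3)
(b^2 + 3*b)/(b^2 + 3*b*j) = (b + 3)/(b + 3*j)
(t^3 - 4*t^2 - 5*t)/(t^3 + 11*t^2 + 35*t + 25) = t*(t - 5)/(t^2 + 10*t + 25)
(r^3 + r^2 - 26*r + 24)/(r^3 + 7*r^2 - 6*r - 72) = (r^2 - 5*r + 4)/(r^2 + r - 12)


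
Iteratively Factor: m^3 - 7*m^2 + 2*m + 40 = (m - 4)*(m^2 - 3*m - 10) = (m - 5)*(m - 4)*(m + 2)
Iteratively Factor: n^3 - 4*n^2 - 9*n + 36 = (n - 4)*(n^2 - 9) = (n - 4)*(n + 3)*(n - 3)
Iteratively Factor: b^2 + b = (b)*(b + 1)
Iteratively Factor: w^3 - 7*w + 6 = (w - 1)*(w^2 + w - 6) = (w - 2)*(w - 1)*(w + 3)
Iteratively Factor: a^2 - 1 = (a + 1)*(a - 1)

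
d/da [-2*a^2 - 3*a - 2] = -4*a - 3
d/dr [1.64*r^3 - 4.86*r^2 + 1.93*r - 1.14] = 4.92*r^2 - 9.72*r + 1.93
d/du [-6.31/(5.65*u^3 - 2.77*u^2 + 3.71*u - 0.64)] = (106.9545*u^2 - 34.9574*u + 23.4101)/(5.65*u^3 - 2.77*u^2 + 3.71*u - 0.64)^2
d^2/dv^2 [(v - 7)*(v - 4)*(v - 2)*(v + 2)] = 12*v^2 - 66*v + 48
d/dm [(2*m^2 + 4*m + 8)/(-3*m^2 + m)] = 2*(7*m^2 + 24*m - 4)/(m^2*(9*m^2 - 6*m + 1))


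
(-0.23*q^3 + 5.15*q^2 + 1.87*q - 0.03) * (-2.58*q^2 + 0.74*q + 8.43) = 0.5934*q^5 - 13.4572*q^4 - 2.9525*q^3 + 44.8757*q^2 + 15.7419*q - 0.2529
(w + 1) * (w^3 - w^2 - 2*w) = w^4 - 3*w^2 - 2*w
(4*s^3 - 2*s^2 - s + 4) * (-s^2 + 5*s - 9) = -4*s^5 + 22*s^4 - 45*s^3 + 9*s^2 + 29*s - 36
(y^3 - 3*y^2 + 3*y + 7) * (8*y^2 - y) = 8*y^5 - 25*y^4 + 27*y^3 + 53*y^2 - 7*y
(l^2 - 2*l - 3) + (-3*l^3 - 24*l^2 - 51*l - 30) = -3*l^3 - 23*l^2 - 53*l - 33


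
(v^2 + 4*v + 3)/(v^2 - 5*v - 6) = (v + 3)/(v - 6)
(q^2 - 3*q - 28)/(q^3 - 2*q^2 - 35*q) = (q + 4)/(q*(q + 5))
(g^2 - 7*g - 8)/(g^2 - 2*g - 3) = (g - 8)/(g - 3)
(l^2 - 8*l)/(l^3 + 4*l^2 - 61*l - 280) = l/(l^2 + 12*l + 35)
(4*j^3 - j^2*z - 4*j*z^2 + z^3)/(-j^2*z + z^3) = (-4*j + z)/z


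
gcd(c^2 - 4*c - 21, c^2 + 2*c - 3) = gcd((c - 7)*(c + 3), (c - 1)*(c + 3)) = c + 3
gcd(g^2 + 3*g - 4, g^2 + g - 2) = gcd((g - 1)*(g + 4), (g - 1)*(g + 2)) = g - 1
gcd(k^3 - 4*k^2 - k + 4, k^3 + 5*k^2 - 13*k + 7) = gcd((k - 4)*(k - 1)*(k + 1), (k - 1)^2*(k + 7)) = k - 1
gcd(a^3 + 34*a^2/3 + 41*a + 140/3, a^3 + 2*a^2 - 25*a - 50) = a + 5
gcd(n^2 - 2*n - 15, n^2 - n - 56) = 1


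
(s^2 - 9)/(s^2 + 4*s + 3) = (s - 3)/(s + 1)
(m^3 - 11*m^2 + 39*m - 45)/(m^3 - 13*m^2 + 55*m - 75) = (m - 3)/(m - 5)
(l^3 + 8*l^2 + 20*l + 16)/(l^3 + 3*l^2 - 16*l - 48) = (l^2 + 4*l + 4)/(l^2 - l - 12)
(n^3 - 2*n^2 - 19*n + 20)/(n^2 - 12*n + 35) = (n^2 + 3*n - 4)/(n - 7)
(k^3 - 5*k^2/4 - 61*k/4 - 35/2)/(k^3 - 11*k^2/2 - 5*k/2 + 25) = (4*k + 7)/(2*(2*k - 5))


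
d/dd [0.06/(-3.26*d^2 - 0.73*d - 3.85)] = (0.3912*d + 0.0438)/(3.26*d^2 + 0.73*d + 3.85)^2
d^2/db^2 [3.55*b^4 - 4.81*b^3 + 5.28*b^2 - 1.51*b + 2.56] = 42.6*b^2 - 28.86*b + 10.56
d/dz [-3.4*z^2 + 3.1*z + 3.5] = 3.1 - 6.8*z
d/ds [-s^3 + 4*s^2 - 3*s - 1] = -3*s^2 + 8*s - 3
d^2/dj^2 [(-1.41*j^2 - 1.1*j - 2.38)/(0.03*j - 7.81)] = -172.528746/(2.7e-5*j^3 - 0.021087*j^2 + 5.489649*j - 476.379541)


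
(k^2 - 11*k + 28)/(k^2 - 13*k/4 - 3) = 4*(k - 7)/(4*k + 3)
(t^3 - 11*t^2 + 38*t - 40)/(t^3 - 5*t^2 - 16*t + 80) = (t - 2)/(t + 4)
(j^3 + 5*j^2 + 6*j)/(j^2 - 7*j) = (j^2 + 5*j + 6)/(j - 7)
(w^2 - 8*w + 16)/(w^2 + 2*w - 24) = (w - 4)/(w + 6)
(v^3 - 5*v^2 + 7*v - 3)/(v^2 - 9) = (v^2 - 2*v + 1)/(v + 3)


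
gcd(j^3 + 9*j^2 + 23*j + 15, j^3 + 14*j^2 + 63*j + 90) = j^2 + 8*j + 15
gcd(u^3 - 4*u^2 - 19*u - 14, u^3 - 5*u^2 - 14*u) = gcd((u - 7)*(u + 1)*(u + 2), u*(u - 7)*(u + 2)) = u^2 - 5*u - 14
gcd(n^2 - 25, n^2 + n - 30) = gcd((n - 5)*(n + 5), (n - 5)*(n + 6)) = n - 5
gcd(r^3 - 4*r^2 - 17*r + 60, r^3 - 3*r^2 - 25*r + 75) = r^2 - 8*r + 15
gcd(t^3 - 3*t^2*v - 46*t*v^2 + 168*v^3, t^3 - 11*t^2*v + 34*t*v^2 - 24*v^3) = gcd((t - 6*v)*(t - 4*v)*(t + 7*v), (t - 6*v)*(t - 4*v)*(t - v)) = t^2 - 10*t*v + 24*v^2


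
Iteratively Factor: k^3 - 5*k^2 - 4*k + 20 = (k - 2)*(k^2 - 3*k - 10) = (k - 2)*(k + 2)*(k - 5)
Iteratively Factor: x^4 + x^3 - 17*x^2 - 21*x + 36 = (x + 3)*(x^3 - 2*x^2 - 11*x + 12) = (x - 4)*(x + 3)*(x^2 + 2*x - 3) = (x - 4)*(x - 1)*(x + 3)*(x + 3)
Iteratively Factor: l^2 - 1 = (l - 1)*(l + 1)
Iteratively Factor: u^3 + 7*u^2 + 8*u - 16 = (u + 4)*(u^2 + 3*u - 4) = (u - 1)*(u + 4)*(u + 4)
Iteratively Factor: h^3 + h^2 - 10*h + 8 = (h + 4)*(h^2 - 3*h + 2) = (h - 1)*(h + 4)*(h - 2)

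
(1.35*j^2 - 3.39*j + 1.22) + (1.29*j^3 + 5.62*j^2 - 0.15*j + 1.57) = 1.29*j^3 + 6.97*j^2 - 3.54*j + 2.79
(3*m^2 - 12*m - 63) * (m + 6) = 3*m^3 + 6*m^2 - 135*m - 378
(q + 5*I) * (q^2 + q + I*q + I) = q^3 + q^2 + 6*I*q^2 - 5*q + 6*I*q - 5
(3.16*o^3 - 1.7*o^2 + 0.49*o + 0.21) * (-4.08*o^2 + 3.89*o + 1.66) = -12.8928*o^5 + 19.2284*o^4 - 3.3666*o^3 - 1.7727*o^2 + 1.6303*o + 0.3486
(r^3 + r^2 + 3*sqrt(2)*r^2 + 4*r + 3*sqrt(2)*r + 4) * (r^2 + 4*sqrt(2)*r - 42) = r^5 + r^4 + 7*sqrt(2)*r^4 - 14*r^3 + 7*sqrt(2)*r^3 - 110*sqrt(2)*r^2 - 14*r^2 - 168*r - 110*sqrt(2)*r - 168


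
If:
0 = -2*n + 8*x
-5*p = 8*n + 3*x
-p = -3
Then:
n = -12/7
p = 3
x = -3/7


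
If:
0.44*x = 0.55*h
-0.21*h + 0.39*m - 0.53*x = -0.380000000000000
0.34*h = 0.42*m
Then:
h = 0.68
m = 0.55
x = 0.85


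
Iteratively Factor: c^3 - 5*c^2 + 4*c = (c)*(c^2 - 5*c + 4) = c*(c - 4)*(c - 1)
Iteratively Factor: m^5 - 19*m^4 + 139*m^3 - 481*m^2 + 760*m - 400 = (m - 1)*(m^4 - 18*m^3 + 121*m^2 - 360*m + 400) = (m - 4)*(m - 1)*(m^3 - 14*m^2 + 65*m - 100) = (m - 4)^2*(m - 1)*(m^2 - 10*m + 25) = (m - 5)*(m - 4)^2*(m - 1)*(m - 5)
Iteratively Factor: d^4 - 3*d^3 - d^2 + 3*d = (d)*(d^3 - 3*d^2 - d + 3) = d*(d + 1)*(d^2 - 4*d + 3) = d*(d - 1)*(d + 1)*(d - 3)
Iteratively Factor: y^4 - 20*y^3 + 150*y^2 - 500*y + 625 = (y - 5)*(y^3 - 15*y^2 + 75*y - 125) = (y - 5)^2*(y^2 - 10*y + 25) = (y - 5)^3*(y - 5)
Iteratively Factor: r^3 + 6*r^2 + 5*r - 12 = (r + 3)*(r^2 + 3*r - 4) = (r + 3)*(r + 4)*(r - 1)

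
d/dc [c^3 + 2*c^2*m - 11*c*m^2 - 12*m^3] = 3*c^2 + 4*c*m - 11*m^2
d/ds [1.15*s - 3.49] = 1.15000000000000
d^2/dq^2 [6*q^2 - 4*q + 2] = 12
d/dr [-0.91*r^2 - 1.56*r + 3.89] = -1.82*r - 1.56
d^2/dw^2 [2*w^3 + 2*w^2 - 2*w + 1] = 12*w + 4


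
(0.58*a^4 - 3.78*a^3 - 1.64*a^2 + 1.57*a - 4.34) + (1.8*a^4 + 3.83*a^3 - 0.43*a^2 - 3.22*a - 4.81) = 2.38*a^4 + 0.0500000000000003*a^3 - 2.07*a^2 - 1.65*a - 9.15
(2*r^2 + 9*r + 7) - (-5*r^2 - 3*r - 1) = 7*r^2 + 12*r + 8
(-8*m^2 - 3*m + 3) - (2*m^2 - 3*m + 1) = 2 - 10*m^2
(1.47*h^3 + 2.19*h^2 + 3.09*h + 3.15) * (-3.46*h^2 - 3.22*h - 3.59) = -5.0862*h^5 - 12.3108*h^4 - 23.0205*h^3 - 28.7109*h^2 - 21.2361*h - 11.3085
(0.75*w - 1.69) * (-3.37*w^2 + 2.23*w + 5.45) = -2.5275*w^3 + 7.3678*w^2 + 0.3188*w - 9.2105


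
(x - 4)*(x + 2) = x^2 - 2*x - 8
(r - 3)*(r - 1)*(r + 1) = r^3 - 3*r^2 - r + 3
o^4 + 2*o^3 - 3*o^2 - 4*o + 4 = (o - 1)^2*(o + 2)^2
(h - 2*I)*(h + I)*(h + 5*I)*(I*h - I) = I*h^4 - 4*h^3 - I*h^3 + 4*h^2 + 7*I*h^2 - 10*h - 7*I*h + 10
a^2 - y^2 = (a - y)*(a + y)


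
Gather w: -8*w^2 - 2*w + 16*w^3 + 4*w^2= 16*w^3 - 4*w^2 - 2*w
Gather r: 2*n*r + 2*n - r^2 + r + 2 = 2*n - r^2 + r*(2*n + 1) + 2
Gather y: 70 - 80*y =70 - 80*y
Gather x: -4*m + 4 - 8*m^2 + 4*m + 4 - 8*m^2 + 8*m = -16*m^2 + 8*m + 8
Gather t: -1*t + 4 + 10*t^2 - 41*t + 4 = 10*t^2 - 42*t + 8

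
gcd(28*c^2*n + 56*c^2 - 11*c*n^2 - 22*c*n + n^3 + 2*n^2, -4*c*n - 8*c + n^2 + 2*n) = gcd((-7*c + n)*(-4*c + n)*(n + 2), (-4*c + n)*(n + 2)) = 4*c*n + 8*c - n^2 - 2*n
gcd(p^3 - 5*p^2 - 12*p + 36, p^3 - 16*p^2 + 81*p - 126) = p - 6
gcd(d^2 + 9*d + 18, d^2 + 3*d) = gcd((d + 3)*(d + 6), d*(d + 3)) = d + 3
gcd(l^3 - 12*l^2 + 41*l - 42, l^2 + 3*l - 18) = l - 3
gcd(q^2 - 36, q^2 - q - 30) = q - 6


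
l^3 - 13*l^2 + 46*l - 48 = (l - 8)*(l - 3)*(l - 2)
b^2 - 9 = (b - 3)*(b + 3)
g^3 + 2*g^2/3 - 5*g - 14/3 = (g - 7/3)*(g + 1)*(g + 2)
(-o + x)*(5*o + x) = -5*o^2 + 4*o*x + x^2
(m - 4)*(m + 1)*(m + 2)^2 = m^4 + m^3 - 12*m^2 - 28*m - 16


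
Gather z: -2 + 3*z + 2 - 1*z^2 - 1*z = -z^2 + 2*z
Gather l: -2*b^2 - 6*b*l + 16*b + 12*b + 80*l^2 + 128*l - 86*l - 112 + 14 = -2*b^2 + 28*b + 80*l^2 + l*(42 - 6*b) - 98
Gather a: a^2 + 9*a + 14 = a^2 + 9*a + 14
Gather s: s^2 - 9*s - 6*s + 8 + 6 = s^2 - 15*s + 14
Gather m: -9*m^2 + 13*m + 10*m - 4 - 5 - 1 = -9*m^2 + 23*m - 10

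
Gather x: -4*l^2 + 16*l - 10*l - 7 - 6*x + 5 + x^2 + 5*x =-4*l^2 + 6*l + x^2 - x - 2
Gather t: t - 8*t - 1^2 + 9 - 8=-7*t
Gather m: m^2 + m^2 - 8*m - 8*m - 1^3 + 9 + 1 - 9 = 2*m^2 - 16*m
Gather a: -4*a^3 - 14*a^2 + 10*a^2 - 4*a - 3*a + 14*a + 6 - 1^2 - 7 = -4*a^3 - 4*a^2 + 7*a - 2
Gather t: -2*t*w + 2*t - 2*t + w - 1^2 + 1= -2*t*w + w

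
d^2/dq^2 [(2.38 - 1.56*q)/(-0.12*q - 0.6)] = -0.293184/(0.12*q + 0.6)^3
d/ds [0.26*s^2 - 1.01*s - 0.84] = 0.52*s - 1.01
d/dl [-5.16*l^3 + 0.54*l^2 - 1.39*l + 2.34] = -15.48*l^2 + 1.08*l - 1.39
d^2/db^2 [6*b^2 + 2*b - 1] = 12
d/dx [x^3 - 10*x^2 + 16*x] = 3*x^2 - 20*x + 16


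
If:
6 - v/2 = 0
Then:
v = 12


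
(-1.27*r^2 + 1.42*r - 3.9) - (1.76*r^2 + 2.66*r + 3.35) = -3.03*r^2 - 1.24*r - 7.25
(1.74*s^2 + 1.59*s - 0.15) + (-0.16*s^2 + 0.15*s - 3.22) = 1.58*s^2 + 1.74*s - 3.37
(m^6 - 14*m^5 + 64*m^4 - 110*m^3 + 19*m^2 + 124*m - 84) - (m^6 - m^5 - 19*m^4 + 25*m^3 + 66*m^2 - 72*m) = -13*m^5 + 83*m^4 - 135*m^3 - 47*m^2 + 196*m - 84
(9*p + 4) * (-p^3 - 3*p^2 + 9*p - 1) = -9*p^4 - 31*p^3 + 69*p^2 + 27*p - 4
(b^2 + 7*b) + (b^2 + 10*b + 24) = 2*b^2 + 17*b + 24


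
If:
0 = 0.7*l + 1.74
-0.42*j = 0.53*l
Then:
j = 3.14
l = -2.49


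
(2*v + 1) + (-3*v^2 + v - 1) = -3*v^2 + 3*v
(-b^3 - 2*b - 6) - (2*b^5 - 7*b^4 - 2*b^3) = -2*b^5 + 7*b^4 + b^3 - 2*b - 6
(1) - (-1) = 2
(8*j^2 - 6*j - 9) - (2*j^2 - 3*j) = 6*j^2 - 3*j - 9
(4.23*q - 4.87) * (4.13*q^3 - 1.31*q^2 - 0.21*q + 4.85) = 17.4699*q^4 - 25.6544*q^3 + 5.4914*q^2 + 21.5382*q - 23.6195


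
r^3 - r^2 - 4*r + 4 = (r - 2)*(r - 1)*(r + 2)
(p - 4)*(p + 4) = p^2 - 16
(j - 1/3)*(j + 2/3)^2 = j^3 + j^2 - 4/27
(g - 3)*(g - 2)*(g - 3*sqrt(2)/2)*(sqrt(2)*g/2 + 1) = sqrt(2)*g^4/2 - 5*sqrt(2)*g^3/2 - g^3/2 + 3*sqrt(2)*g^2/2 + 5*g^2/2 - 3*g + 15*sqrt(2)*g/2 - 9*sqrt(2)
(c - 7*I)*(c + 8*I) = c^2 + I*c + 56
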